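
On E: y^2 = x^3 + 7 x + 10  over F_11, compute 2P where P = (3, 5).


Doubling: s = (3 x1^2 + a) / (2 y1)
s = (3*3^2 + 7) / (2*5) mod 11 = 10
x3 = s^2 - 2 x1 mod 11 = 10^2 - 2*3 = 6
y3 = s (x1 - x3) - y1 mod 11 = 10 * (3 - 6) - 5 = 9

2P = (6, 9)


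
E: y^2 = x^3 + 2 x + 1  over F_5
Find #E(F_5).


For each x in F_5, count y with y^2 = x^3 + 2 x + 1 mod 5:
  x = 0: RHS = 1, y in [1, 4]  -> 2 point(s)
  x = 1: RHS = 4, y in [2, 3]  -> 2 point(s)
  x = 3: RHS = 4, y in [2, 3]  -> 2 point(s)
Affine points: 6. Add the point at infinity: total = 7.

#E(F_5) = 7


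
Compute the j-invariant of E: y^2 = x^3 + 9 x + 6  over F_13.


Delta = -16(4 a^3 + 27 b^2) mod 13 = 10
-1728 * (4 a)^3 = -1728 * (4*9)^3 mod 13 = 12
j = 12 * 10^(-1) mod 13 = 9

j = 9 (mod 13)


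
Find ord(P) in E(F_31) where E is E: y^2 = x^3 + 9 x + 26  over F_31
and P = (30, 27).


Compute successive multiples of P until we hit O:
  1P = (30, 27)
  2P = (12, 8)
  3P = (17, 16)
  4P = (17, 15)
  5P = (12, 23)
  6P = (30, 4)
  7P = O

ord(P) = 7


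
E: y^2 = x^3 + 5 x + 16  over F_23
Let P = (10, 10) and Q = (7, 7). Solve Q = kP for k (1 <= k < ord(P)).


Enumerate multiples of P until we hit Q = (7, 7):
  1P = (10, 10)
  2P = (7, 7)
Match found at i = 2.

k = 2


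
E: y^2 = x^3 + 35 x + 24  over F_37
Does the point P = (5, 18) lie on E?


Check whether y^2 = x^3 + 35 x + 24 (mod 37) for (x, y) = (5, 18).
LHS: y^2 = 18^2 mod 37 = 28
RHS: x^3 + 35 x + 24 = 5^3 + 35*5 + 24 mod 37 = 28
LHS = RHS

Yes, on the curve


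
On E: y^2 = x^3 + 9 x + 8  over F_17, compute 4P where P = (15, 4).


k = 4 = 100_2 (binary, LSB first: 001)
Double-and-add from P = (15, 4):
  bit 0 = 0: acc unchanged = O
  bit 1 = 0: acc unchanged = O
  bit 2 = 1: acc = O + (2, 0) = (2, 0)

4P = (2, 0)


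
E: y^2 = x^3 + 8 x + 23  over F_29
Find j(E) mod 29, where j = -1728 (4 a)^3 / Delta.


Delta = -16(4 a^3 + 27 b^2) mod 29 = 23
-1728 * (4 a)^3 = -1728 * (4*8)^3 mod 29 = 5
j = 5 * 23^(-1) mod 29 = 4

j = 4 (mod 29)


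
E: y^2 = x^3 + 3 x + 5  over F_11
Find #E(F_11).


For each x in F_11, count y with y^2 = x^3 + 3 x + 5 mod 11:
  x = 0: RHS = 5, y in [4, 7]  -> 2 point(s)
  x = 1: RHS = 9, y in [3, 8]  -> 2 point(s)
  x = 4: RHS = 4, y in [2, 9]  -> 2 point(s)
  x = 10: RHS = 1, y in [1, 10]  -> 2 point(s)
Affine points: 8. Add the point at infinity: total = 9.

#E(F_11) = 9


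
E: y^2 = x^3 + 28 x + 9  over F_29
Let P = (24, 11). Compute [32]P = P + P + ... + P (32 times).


k = 32 = 100000_2 (binary, LSB first: 000001)
Double-and-add from P = (24, 11):
  bit 0 = 0: acc unchanged = O
  bit 1 = 0: acc unchanged = O
  bit 2 = 0: acc unchanged = O
  bit 3 = 0: acc unchanged = O
  bit 4 = 0: acc unchanged = O
  bit 5 = 1: acc = O + (25, 23) = (25, 23)

32P = (25, 23)


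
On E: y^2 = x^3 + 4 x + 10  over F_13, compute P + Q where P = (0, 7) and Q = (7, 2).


P != Q, so use the chord formula.
s = (y2 - y1) / (x2 - x1) = (8) / (7) mod 13 = 3
x3 = s^2 - x1 - x2 mod 13 = 3^2 - 0 - 7 = 2
y3 = s (x1 - x3) - y1 mod 13 = 3 * (0 - 2) - 7 = 0

P + Q = (2, 0)


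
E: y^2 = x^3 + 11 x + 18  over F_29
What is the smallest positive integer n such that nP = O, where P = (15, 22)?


Compute successive multiples of P until we hit O:
  1P = (15, 22)
  2P = (22, 2)
  3P = (12, 15)
  4P = (1, 1)
  5P = (8, 3)
  6P = (11, 22)
  7P = (3, 7)
  8P = (18, 25)
  ... (continuing to 29P)
  29P = O

ord(P) = 29


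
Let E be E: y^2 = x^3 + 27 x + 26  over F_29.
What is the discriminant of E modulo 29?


4 a^3 + 27 b^2 = 4*27^3 + 27*26^2 = 78732 + 18252 = 96984
Delta = -16 * (96984) = -1551744
Delta mod 29 = 17

Delta = 17 (mod 29)


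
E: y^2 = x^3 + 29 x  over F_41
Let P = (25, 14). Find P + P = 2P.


Doubling: s = (3 x1^2 + a) / (2 y1)
s = (3*25^2 + 29) / (2*14) mod 41 = 27
x3 = s^2 - 2 x1 mod 41 = 27^2 - 2*25 = 23
y3 = s (x1 - x3) - y1 mod 41 = 27 * (25 - 23) - 14 = 40

2P = (23, 40)


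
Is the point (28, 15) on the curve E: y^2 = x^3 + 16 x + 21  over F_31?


Check whether y^2 = x^3 + 16 x + 21 (mod 31) for (x, y) = (28, 15).
LHS: y^2 = 15^2 mod 31 = 8
RHS: x^3 + 16 x + 21 = 28^3 + 16*28 + 21 mod 31 = 8
LHS = RHS

Yes, on the curve


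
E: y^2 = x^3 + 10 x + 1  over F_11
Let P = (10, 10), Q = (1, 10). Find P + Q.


P != Q, so use the chord formula.
s = (y2 - y1) / (x2 - x1) = (0) / (2) mod 11 = 0
x3 = s^2 - x1 - x2 mod 11 = 0^2 - 10 - 1 = 0
y3 = s (x1 - x3) - y1 mod 11 = 0 * (10 - 0) - 10 = 1

P + Q = (0, 1)


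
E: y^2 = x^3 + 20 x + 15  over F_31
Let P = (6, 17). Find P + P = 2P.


Doubling: s = (3 x1^2 + a) / (2 y1)
s = (3*6^2 + 20) / (2*17) mod 31 = 22
x3 = s^2 - 2 x1 mod 31 = 22^2 - 2*6 = 7
y3 = s (x1 - x3) - y1 mod 31 = 22 * (6 - 7) - 17 = 23

2P = (7, 23)


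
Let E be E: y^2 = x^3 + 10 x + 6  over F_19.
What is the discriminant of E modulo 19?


4 a^3 + 27 b^2 = 4*10^3 + 27*6^2 = 4000 + 972 = 4972
Delta = -16 * (4972) = -79552
Delta mod 19 = 1

Delta = 1 (mod 19)


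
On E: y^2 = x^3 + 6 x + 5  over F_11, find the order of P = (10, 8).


Compute successive multiples of P until we hit O:
  1P = (10, 8)
  2P = (7, 4)
  3P = (8, 2)
  4P = (2, 5)
  5P = (0, 4)
  6P = (6, 9)
  7P = (4, 7)
  8P = (1, 10)
  ... (continuing to 17P)
  17P = O

ord(P) = 17


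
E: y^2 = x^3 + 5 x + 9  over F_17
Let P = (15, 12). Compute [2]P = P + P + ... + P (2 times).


k = 2 = 10_2 (binary, LSB first: 01)
Double-and-add from P = (15, 12):
  bit 0 = 0: acc unchanged = O
  bit 1 = 1: acc = O + (4, 5) = (4, 5)

2P = (4, 5)


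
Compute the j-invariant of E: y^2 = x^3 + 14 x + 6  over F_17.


Delta = -16(4 a^3 + 27 b^2) mod 17 = 14
-1728 * (4 a)^3 = -1728 * (4*14)^3 mod 17 = 2
j = 2 * 14^(-1) mod 17 = 5

j = 5 (mod 17)


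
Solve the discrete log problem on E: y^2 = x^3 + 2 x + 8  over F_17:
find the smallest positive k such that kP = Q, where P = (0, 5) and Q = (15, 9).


Enumerate multiples of P until we hit Q = (15, 9):
  1P = (0, 5)
  2P = (15, 9)
Match found at i = 2.

k = 2


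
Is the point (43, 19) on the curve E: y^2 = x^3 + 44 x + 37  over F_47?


Check whether y^2 = x^3 + 44 x + 37 (mod 47) for (x, y) = (43, 19).
LHS: y^2 = 19^2 mod 47 = 32
RHS: x^3 + 44 x + 37 = 43^3 + 44*43 + 37 mod 47 = 32
LHS = RHS

Yes, on the curve


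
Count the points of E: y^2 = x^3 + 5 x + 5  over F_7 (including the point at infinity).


For each x in F_7, count y with y^2 = x^3 + 5 x + 5 mod 7:
  x = 1: RHS = 4, y in [2, 5]  -> 2 point(s)
  x = 2: RHS = 2, y in [3, 4]  -> 2 point(s)
  x = 5: RHS = 1, y in [1, 6]  -> 2 point(s)
Affine points: 6. Add the point at infinity: total = 7.

#E(F_7) = 7


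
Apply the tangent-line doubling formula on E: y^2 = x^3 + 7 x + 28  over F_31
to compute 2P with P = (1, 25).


Doubling: s = (3 x1^2 + a) / (2 y1)
s = (3*1^2 + 7) / (2*25) mod 31 = 25
x3 = s^2 - 2 x1 mod 31 = 25^2 - 2*1 = 3
y3 = s (x1 - x3) - y1 mod 31 = 25 * (1 - 3) - 25 = 18

2P = (3, 18)


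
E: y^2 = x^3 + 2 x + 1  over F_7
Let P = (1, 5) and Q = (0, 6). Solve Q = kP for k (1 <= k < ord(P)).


Enumerate multiples of P until we hit Q = (0, 6):
  1P = (1, 5)
  2P = (0, 6)
Match found at i = 2.

k = 2


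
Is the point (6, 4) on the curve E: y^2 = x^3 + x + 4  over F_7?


Check whether y^2 = x^3 + 1 x + 4 (mod 7) for (x, y) = (6, 4).
LHS: y^2 = 4^2 mod 7 = 2
RHS: x^3 + 1 x + 4 = 6^3 + 1*6 + 4 mod 7 = 2
LHS = RHS

Yes, on the curve


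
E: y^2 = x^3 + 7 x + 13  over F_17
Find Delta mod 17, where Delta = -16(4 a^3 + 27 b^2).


4 a^3 + 27 b^2 = 4*7^3 + 27*13^2 = 1372 + 4563 = 5935
Delta = -16 * (5935) = -94960
Delta mod 17 = 2

Delta = 2 (mod 17)


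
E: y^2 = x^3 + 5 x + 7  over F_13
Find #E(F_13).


For each x in F_13, count y with y^2 = x^3 + 5 x + 7 mod 13:
  x = 1: RHS = 0, y in [0]  -> 1 point(s)
  x = 2: RHS = 12, y in [5, 8]  -> 2 point(s)
  x = 3: RHS = 10, y in [6, 7]  -> 2 point(s)
  x = 4: RHS = 0, y in [0]  -> 1 point(s)
  x = 5: RHS = 1, y in [1, 12]  -> 2 point(s)
  x = 8: RHS = 0, y in [0]  -> 1 point(s)
  x = 9: RHS = 1, y in [1, 12]  -> 2 point(s)
  x = 10: RHS = 4, y in [2, 11]  -> 2 point(s)
  x = 12: RHS = 1, y in [1, 12]  -> 2 point(s)
Affine points: 15. Add the point at infinity: total = 16.

#E(F_13) = 16


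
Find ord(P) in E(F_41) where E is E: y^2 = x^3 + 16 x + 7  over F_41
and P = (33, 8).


Compute successive multiples of P until we hit O:
  1P = (33, 8)
  2P = (21, 25)
  3P = (32, 35)
  4P = (8, 14)
  5P = (20, 2)
  6P = (28, 29)
  7P = (37, 17)
  8P = (35, 8)
  ... (continuing to 20P)
  20P = O

ord(P) = 20


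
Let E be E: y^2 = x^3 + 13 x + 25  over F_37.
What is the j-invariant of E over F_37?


Delta = -16(4 a^3 + 27 b^2) mod 37 = 18
-1728 * (4 a)^3 = -1728 * (4*13)^3 mod 37 = 14
j = 14 * 18^(-1) mod 37 = 9

j = 9 (mod 37)


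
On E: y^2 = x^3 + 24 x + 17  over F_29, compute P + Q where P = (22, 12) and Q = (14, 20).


P != Q, so use the chord formula.
s = (y2 - y1) / (x2 - x1) = (8) / (21) mod 29 = 28
x3 = s^2 - x1 - x2 mod 29 = 28^2 - 22 - 14 = 23
y3 = s (x1 - x3) - y1 mod 29 = 28 * (22 - 23) - 12 = 18

P + Q = (23, 18)


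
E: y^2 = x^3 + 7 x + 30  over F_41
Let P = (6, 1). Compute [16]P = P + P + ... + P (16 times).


k = 16 = 10000_2 (binary, LSB first: 00001)
Double-and-add from P = (6, 1):
  bit 0 = 0: acc unchanged = O
  bit 1 = 0: acc unchanged = O
  bit 2 = 0: acc unchanged = O
  bit 3 = 0: acc unchanged = O
  bit 4 = 1: acc = O + (6, 40) = (6, 40)

16P = (6, 40)


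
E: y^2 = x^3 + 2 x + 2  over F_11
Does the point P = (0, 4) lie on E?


Check whether y^2 = x^3 + 2 x + 2 (mod 11) for (x, y) = (0, 4).
LHS: y^2 = 4^2 mod 11 = 5
RHS: x^3 + 2 x + 2 = 0^3 + 2*0 + 2 mod 11 = 2
LHS != RHS

No, not on the curve


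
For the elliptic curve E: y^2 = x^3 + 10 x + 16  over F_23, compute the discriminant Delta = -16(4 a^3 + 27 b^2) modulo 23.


4 a^3 + 27 b^2 = 4*10^3 + 27*16^2 = 4000 + 6912 = 10912
Delta = -16 * (10912) = -174592
Delta mod 23 = 1

Delta = 1 (mod 23)


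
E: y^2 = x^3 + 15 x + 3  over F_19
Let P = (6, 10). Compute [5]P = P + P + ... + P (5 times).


k = 5 = 101_2 (binary, LSB first: 101)
Double-and-add from P = (6, 10):
  bit 0 = 1: acc = O + (6, 10) = (6, 10)
  bit 1 = 0: acc unchanged = (6, 10)
  bit 2 = 1: acc = (6, 10) + (18, 14) = (12, 7)

5P = (12, 7)


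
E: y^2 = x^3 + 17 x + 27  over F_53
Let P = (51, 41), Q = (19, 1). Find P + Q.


P != Q, so use the chord formula.
s = (y2 - y1) / (x2 - x1) = (13) / (21) mod 53 = 41
x3 = s^2 - x1 - x2 mod 53 = 41^2 - 51 - 19 = 21
y3 = s (x1 - x3) - y1 mod 53 = 41 * (51 - 21) - 41 = 23

P + Q = (21, 23)


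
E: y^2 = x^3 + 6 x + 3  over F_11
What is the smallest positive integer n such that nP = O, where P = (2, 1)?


Compute successive multiples of P until we hit O:
  1P = (2, 1)
  2P = (0, 6)
  3P = (7, 6)
  4P = (3, 9)
  5P = (4, 5)
  6P = (9, 7)
  7P = (5, 9)
  8P = (5, 2)
  ... (continuing to 15P)
  15P = O

ord(P) = 15


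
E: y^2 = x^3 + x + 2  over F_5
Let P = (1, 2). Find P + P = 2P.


Doubling: s = (3 x1^2 + a) / (2 y1)
s = (3*1^2 + 1) / (2*2) mod 5 = 1
x3 = s^2 - 2 x1 mod 5 = 1^2 - 2*1 = 4
y3 = s (x1 - x3) - y1 mod 5 = 1 * (1 - 4) - 2 = 0

2P = (4, 0)


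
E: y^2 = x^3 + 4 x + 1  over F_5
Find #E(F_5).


For each x in F_5, count y with y^2 = x^3 + 4 x + 1 mod 5:
  x = 0: RHS = 1, y in [1, 4]  -> 2 point(s)
  x = 1: RHS = 1, y in [1, 4]  -> 2 point(s)
  x = 3: RHS = 0, y in [0]  -> 1 point(s)
  x = 4: RHS = 1, y in [1, 4]  -> 2 point(s)
Affine points: 7. Add the point at infinity: total = 8.

#E(F_5) = 8


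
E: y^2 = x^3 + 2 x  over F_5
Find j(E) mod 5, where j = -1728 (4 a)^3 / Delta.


Delta = -16(4 a^3 + 27 b^2) mod 5 = 3
-1728 * (4 a)^3 = -1728 * (4*2)^3 mod 5 = 4
j = 4 * 3^(-1) mod 5 = 3

j = 3 (mod 5)


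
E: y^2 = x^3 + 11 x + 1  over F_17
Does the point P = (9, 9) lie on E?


Check whether y^2 = x^3 + 11 x + 1 (mod 17) for (x, y) = (9, 9).
LHS: y^2 = 9^2 mod 17 = 13
RHS: x^3 + 11 x + 1 = 9^3 + 11*9 + 1 mod 17 = 13
LHS = RHS

Yes, on the curve


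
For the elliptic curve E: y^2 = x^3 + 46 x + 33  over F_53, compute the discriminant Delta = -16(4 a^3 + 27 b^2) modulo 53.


4 a^3 + 27 b^2 = 4*46^3 + 27*33^2 = 389344 + 29403 = 418747
Delta = -16 * (418747) = -6699952
Delta mod 53 = 43

Delta = 43 (mod 53)


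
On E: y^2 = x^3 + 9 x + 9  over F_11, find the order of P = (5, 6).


Compute successive multiples of P until we hit O:
  1P = (5, 6)
  2P = (6, 9)
  3P = (9, 4)
  4P = (0, 8)
  5P = (0, 3)
  6P = (9, 7)
  7P = (6, 2)
  8P = (5, 5)
  ... (continuing to 9P)
  9P = O

ord(P) = 9


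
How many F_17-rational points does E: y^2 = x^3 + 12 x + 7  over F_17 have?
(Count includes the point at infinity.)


For each x in F_17, count y with y^2 = x^3 + 12 x + 7 mod 17:
  x = 3: RHS = 2, y in [6, 11]  -> 2 point(s)
  x = 4: RHS = 0, y in [0]  -> 1 point(s)
  x = 7: RHS = 9, y in [3, 14]  -> 2 point(s)
  x = 11: RHS = 8, y in [5, 12]  -> 2 point(s)
  x = 12: RHS = 9, y in [3, 14]  -> 2 point(s)
  x = 15: RHS = 9, y in [3, 14]  -> 2 point(s)
Affine points: 11. Add the point at infinity: total = 12.

#E(F_17) = 12


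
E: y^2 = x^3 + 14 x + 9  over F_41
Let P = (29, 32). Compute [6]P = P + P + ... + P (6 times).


k = 6 = 110_2 (binary, LSB first: 011)
Double-and-add from P = (29, 32):
  bit 0 = 0: acc unchanged = O
  bit 1 = 1: acc = O + (28, 7) = (28, 7)
  bit 2 = 1: acc = (28, 7) + (10, 1) = (35, 18)

6P = (35, 18)


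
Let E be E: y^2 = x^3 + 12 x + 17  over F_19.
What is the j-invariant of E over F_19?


Delta = -16(4 a^3 + 27 b^2) mod 19 = 8
-1728 * (4 a)^3 = -1728 * (4*12)^3 mod 19 = 12
j = 12 * 8^(-1) mod 19 = 11

j = 11 (mod 19)


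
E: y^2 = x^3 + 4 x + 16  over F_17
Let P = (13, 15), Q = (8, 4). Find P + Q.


P != Q, so use the chord formula.
s = (y2 - y1) / (x2 - x1) = (6) / (12) mod 17 = 9
x3 = s^2 - x1 - x2 mod 17 = 9^2 - 13 - 8 = 9
y3 = s (x1 - x3) - y1 mod 17 = 9 * (13 - 9) - 15 = 4

P + Q = (9, 4)


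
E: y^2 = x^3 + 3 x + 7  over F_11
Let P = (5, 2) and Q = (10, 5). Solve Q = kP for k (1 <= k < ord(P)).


Enumerate multiples of P until we hit Q = (10, 5):
  1P = (5, 2)
  2P = (10, 5)
Match found at i = 2.

k = 2


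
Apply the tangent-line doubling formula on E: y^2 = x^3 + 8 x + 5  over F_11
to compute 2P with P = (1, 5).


Doubling: s = (3 x1^2 + a) / (2 y1)
s = (3*1^2 + 8) / (2*5) mod 11 = 0
x3 = s^2 - 2 x1 mod 11 = 0^2 - 2*1 = 9
y3 = s (x1 - x3) - y1 mod 11 = 0 * (1 - 9) - 5 = 6

2P = (9, 6)


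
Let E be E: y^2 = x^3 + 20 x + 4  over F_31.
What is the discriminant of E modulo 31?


4 a^3 + 27 b^2 = 4*20^3 + 27*4^2 = 32000 + 432 = 32432
Delta = -16 * (32432) = -518912
Delta mod 31 = 28

Delta = 28 (mod 31)


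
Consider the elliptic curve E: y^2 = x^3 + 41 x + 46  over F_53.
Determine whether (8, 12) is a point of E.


Check whether y^2 = x^3 + 41 x + 46 (mod 53) for (x, y) = (8, 12).
LHS: y^2 = 12^2 mod 53 = 38
RHS: x^3 + 41 x + 46 = 8^3 + 41*8 + 46 mod 53 = 38
LHS = RHS

Yes, on the curve


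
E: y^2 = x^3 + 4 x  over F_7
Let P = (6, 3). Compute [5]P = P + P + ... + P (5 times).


k = 5 = 101_2 (binary, LSB first: 101)
Double-and-add from P = (6, 3):
  bit 0 = 1: acc = O + (6, 3) = (6, 3)
  bit 1 = 0: acc unchanged = (6, 3)
  bit 2 = 1: acc = (6, 3) + (0, 0) = (3, 2)

5P = (3, 2)


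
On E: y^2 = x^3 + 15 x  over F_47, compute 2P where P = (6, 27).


Doubling: s = (3 x1^2 + a) / (2 y1)
s = (3*6^2 + 15) / (2*27) mod 47 = 31
x3 = s^2 - 2 x1 mod 47 = 31^2 - 2*6 = 9
y3 = s (x1 - x3) - y1 mod 47 = 31 * (6 - 9) - 27 = 21

2P = (9, 21)


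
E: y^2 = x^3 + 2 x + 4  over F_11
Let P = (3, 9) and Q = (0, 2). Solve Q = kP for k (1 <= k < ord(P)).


Enumerate multiples of P until we hit Q = (0, 2):
  1P = (3, 9)
  2P = (6, 10)
  3P = (7, 8)
  4P = (10, 1)
  5P = (2, 4)
  6P = (9, 5)
  7P = (8, 9)
  8P = (0, 2)
Match found at i = 8.

k = 8


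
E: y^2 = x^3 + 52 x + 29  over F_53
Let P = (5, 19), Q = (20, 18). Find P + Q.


P != Q, so use the chord formula.
s = (y2 - y1) / (x2 - x1) = (52) / (15) mod 53 = 7
x3 = s^2 - x1 - x2 mod 53 = 7^2 - 5 - 20 = 24
y3 = s (x1 - x3) - y1 mod 53 = 7 * (5 - 24) - 19 = 7

P + Q = (24, 7)


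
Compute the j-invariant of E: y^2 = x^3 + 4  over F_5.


Delta = -16(4 a^3 + 27 b^2) mod 5 = 3
-1728 * (4 a)^3 = -1728 * (4*0)^3 mod 5 = 0
j = 0 * 3^(-1) mod 5 = 0

j = 0 (mod 5)


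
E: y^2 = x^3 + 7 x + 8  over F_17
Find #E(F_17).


For each x in F_17, count y with y^2 = x^3 + 7 x + 8 mod 17:
  x = 0: RHS = 8, y in [5, 12]  -> 2 point(s)
  x = 1: RHS = 16, y in [4, 13]  -> 2 point(s)
  x = 2: RHS = 13, y in [8, 9]  -> 2 point(s)
  x = 4: RHS = 15, y in [7, 10]  -> 2 point(s)
  x = 5: RHS = 15, y in [7, 10]  -> 2 point(s)
  x = 7: RHS = 9, y in [3, 14]  -> 2 point(s)
  x = 8: RHS = 15, y in [7, 10]  -> 2 point(s)
  x = 9: RHS = 1, y in [1, 16]  -> 2 point(s)
  x = 12: RHS = 1, y in [1, 16]  -> 2 point(s)
  x = 13: RHS = 1, y in [1, 16]  -> 2 point(s)
  x = 16: RHS = 0, y in [0]  -> 1 point(s)
Affine points: 21. Add the point at infinity: total = 22.

#E(F_17) = 22


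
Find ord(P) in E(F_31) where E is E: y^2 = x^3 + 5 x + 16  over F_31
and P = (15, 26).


Compute successive multiples of P until we hit O:
  1P = (15, 26)
  2P = (6, 13)
  3P = (14, 3)
  4P = (4, 10)
  5P = (30, 17)
  6P = (0, 27)
  7P = (20, 26)
  8P = (27, 5)
  ... (continuing to 31P)
  31P = O

ord(P) = 31


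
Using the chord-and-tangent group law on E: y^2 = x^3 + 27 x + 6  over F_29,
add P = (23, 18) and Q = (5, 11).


P != Q, so use the chord formula.
s = (y2 - y1) / (x2 - x1) = (22) / (11) mod 29 = 2
x3 = s^2 - x1 - x2 mod 29 = 2^2 - 23 - 5 = 5
y3 = s (x1 - x3) - y1 mod 29 = 2 * (23 - 5) - 18 = 18

P + Q = (5, 18)


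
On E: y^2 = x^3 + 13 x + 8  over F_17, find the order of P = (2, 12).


Compute successive multiples of P until we hit O:
  1P = (2, 12)
  2P = (15, 12)
  3P = (0, 5)
  4P = (6, 8)
  5P = (10, 13)
  6P = (9, 2)
  7P = (7, 0)
  8P = (9, 15)
  ... (continuing to 14P)
  14P = O

ord(P) = 14


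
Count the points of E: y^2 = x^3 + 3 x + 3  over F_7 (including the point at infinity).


For each x in F_7, count y with y^2 = x^3 + 3 x + 3 mod 7:
  x = 1: RHS = 0, y in [0]  -> 1 point(s)
  x = 3: RHS = 4, y in [2, 5]  -> 2 point(s)
  x = 4: RHS = 2, y in [3, 4]  -> 2 point(s)
Affine points: 5. Add the point at infinity: total = 6.

#E(F_7) = 6


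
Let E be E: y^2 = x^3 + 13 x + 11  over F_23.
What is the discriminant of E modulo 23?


4 a^3 + 27 b^2 = 4*13^3 + 27*11^2 = 8788 + 3267 = 12055
Delta = -16 * (12055) = -192880
Delta mod 23 = 21

Delta = 21 (mod 23)


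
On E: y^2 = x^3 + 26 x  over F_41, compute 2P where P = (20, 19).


Doubling: s = (3 x1^2 + a) / (2 y1)
s = (3*20^2 + 26) / (2*19) mod 41 = 15
x3 = s^2 - 2 x1 mod 41 = 15^2 - 2*20 = 21
y3 = s (x1 - x3) - y1 mod 41 = 15 * (20 - 21) - 19 = 7

2P = (21, 7)


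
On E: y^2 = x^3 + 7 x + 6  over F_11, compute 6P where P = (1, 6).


k = 6 = 110_2 (binary, LSB first: 011)
Double-and-add from P = (1, 6):
  bit 0 = 0: acc unchanged = O
  bit 1 = 1: acc = O + (10, 3) = (10, 3)
  bit 2 = 1: acc = (10, 3) + (6, 0) = (10, 8)

6P = (10, 8)


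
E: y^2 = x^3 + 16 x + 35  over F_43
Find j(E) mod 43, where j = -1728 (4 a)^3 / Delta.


Delta = -16(4 a^3 + 27 b^2) mod 43 = 28
-1728 * (4 a)^3 = -1728 * (4*16)^3 mod 43 = 1
j = 1 * 28^(-1) mod 43 = 20

j = 20 (mod 43)


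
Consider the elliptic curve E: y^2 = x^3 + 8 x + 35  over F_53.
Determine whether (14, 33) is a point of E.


Check whether y^2 = x^3 + 8 x + 35 (mod 53) for (x, y) = (14, 33).
LHS: y^2 = 33^2 mod 53 = 29
RHS: x^3 + 8 x + 35 = 14^3 + 8*14 + 35 mod 53 = 29
LHS = RHS

Yes, on the curve


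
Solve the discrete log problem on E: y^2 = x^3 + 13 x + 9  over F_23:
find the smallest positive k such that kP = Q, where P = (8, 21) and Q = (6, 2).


Enumerate multiples of P until we hit Q = (6, 2):
  1P = (8, 21)
  2P = (13, 11)
  3P = (6, 21)
  4P = (9, 2)
  5P = (22, 15)
  6P = (19, 10)
  7P = (20, 14)
  8P = (7, 11)
  9P = (16, 14)
  10P = (3, 12)
  11P = (18, 7)
  12P = (10, 14)
  13P = (0, 20)
  14P = (1, 0)
  15P = (0, 3)
  16P = (10, 9)
  17P = (18, 16)
  18P = (3, 11)
  19P = (16, 9)
  20P = (7, 12)
  21P = (20, 9)
  22P = (19, 13)
  23P = (22, 8)
  24P = (9, 21)
  25P = (6, 2)
Match found at i = 25.

k = 25


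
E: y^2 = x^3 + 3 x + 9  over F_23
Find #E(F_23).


For each x in F_23, count y with y^2 = x^3 + 3 x + 9 mod 23:
  x = 0: RHS = 9, y in [3, 20]  -> 2 point(s)
  x = 1: RHS = 13, y in [6, 17]  -> 2 point(s)
  x = 2: RHS = 0, y in [0]  -> 1 point(s)
  x = 4: RHS = 16, y in [4, 19]  -> 2 point(s)
  x = 6: RHS = 13, y in [6, 17]  -> 2 point(s)
  x = 8: RHS = 16, y in [4, 19]  -> 2 point(s)
  x = 9: RHS = 6, y in [11, 12]  -> 2 point(s)
  x = 10: RHS = 4, y in [2, 21]  -> 2 point(s)
  x = 11: RHS = 16, y in [4, 19]  -> 2 point(s)
  x = 12: RHS = 2, y in [5, 18]  -> 2 point(s)
  x = 14: RHS = 12, y in [9, 14]  -> 2 point(s)
  x = 15: RHS = 2, y in [5, 18]  -> 2 point(s)
  x = 16: RHS = 13, y in [6, 17]  -> 2 point(s)
  x = 19: RHS = 2, y in [5, 18]  -> 2 point(s)
  x = 21: RHS = 18, y in [8, 15]  -> 2 point(s)
Affine points: 29. Add the point at infinity: total = 30.

#E(F_23) = 30


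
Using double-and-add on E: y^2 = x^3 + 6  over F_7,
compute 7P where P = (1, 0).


k = 7 = 111_2 (binary, LSB first: 111)
Double-and-add from P = (1, 0):
  bit 0 = 1: acc = O + (1, 0) = (1, 0)
  bit 1 = 1: acc = (1, 0) + O = (1, 0)
  bit 2 = 1: acc = (1, 0) + O = (1, 0)

7P = (1, 0)


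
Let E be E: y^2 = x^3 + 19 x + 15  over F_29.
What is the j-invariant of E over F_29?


Delta = -16(4 a^3 + 27 b^2) mod 29 = 5
-1728 * (4 a)^3 = -1728 * (4*19)^3 mod 29 = 7
j = 7 * 5^(-1) mod 29 = 13

j = 13 (mod 29)


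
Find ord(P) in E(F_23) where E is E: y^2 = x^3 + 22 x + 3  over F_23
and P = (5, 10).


Compute successive multiples of P until we hit O:
  1P = (5, 10)
  2P = (3, 2)
  3P = (8, 1)
  4P = (19, 9)
  5P = (1, 16)
  6P = (2, 20)
  7P = (22, 16)
  8P = (20, 5)
  ... (continuing to 30P)
  30P = O

ord(P) = 30


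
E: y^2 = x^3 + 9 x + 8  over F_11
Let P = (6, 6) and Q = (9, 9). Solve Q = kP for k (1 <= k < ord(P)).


Enumerate multiples of P until we hit Q = (9, 9):
  1P = (6, 6)
  2P = (4, 8)
  3P = (2, 1)
  4P = (8, 8)
  5P = (9, 2)
  6P = (10, 3)
  7P = (10, 8)
  8P = (9, 9)
Match found at i = 8.

k = 8


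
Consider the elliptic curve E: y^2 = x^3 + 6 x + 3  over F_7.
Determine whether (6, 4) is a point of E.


Check whether y^2 = x^3 + 6 x + 3 (mod 7) for (x, y) = (6, 4).
LHS: y^2 = 4^2 mod 7 = 2
RHS: x^3 + 6 x + 3 = 6^3 + 6*6 + 3 mod 7 = 3
LHS != RHS

No, not on the curve


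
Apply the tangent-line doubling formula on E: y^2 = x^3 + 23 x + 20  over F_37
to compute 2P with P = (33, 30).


Doubling: s = (3 x1^2 + a) / (2 y1)
s = (3*33^2 + 23) / (2*30) mod 37 = 24
x3 = s^2 - 2 x1 mod 37 = 24^2 - 2*33 = 29
y3 = s (x1 - x3) - y1 mod 37 = 24 * (33 - 29) - 30 = 29

2P = (29, 29)


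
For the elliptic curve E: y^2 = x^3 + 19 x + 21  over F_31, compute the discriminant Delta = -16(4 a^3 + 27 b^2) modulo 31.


4 a^3 + 27 b^2 = 4*19^3 + 27*21^2 = 27436 + 11907 = 39343
Delta = -16 * (39343) = -629488
Delta mod 31 = 29

Delta = 29 (mod 31)


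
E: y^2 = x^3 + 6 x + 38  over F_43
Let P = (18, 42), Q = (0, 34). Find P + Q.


P != Q, so use the chord formula.
s = (y2 - y1) / (x2 - x1) = (35) / (25) mod 43 = 10
x3 = s^2 - x1 - x2 mod 43 = 10^2 - 18 - 0 = 39
y3 = s (x1 - x3) - y1 mod 43 = 10 * (18 - 39) - 42 = 6

P + Q = (39, 6)


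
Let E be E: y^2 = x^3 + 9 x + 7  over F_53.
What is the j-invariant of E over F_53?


Delta = -16(4 a^3 + 27 b^2) mod 53 = 16
-1728 * (4 a)^3 = -1728 * (4*9)^3 mod 53 = 18
j = 18 * 16^(-1) mod 53 = 21

j = 21 (mod 53)


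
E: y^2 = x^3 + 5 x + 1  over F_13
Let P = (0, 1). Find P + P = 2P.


Doubling: s = (3 x1^2 + a) / (2 y1)
s = (3*0^2 + 5) / (2*1) mod 13 = 9
x3 = s^2 - 2 x1 mod 13 = 9^2 - 2*0 = 3
y3 = s (x1 - x3) - y1 mod 13 = 9 * (0 - 3) - 1 = 11

2P = (3, 11)


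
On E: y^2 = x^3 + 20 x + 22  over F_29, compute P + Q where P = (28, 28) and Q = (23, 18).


P != Q, so use the chord formula.
s = (y2 - y1) / (x2 - x1) = (19) / (24) mod 29 = 2
x3 = s^2 - x1 - x2 mod 29 = 2^2 - 28 - 23 = 11
y3 = s (x1 - x3) - y1 mod 29 = 2 * (28 - 11) - 28 = 6

P + Q = (11, 6)


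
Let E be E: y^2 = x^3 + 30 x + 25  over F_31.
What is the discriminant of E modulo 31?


4 a^3 + 27 b^2 = 4*30^3 + 27*25^2 = 108000 + 16875 = 124875
Delta = -16 * (124875) = -1998000
Delta mod 31 = 12

Delta = 12 (mod 31)


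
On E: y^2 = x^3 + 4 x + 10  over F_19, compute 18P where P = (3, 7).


k = 18 = 10010_2 (binary, LSB first: 01001)
Double-and-add from P = (3, 7):
  bit 0 = 0: acc unchanged = O
  bit 1 = 1: acc = O + (18, 10) = (18, 10)
  bit 2 = 0: acc unchanged = (18, 10)
  bit 3 = 0: acc unchanged = (18, 10)
  bit 4 = 1: acc = (18, 10) + (16, 16) = (13, 13)

18P = (13, 13)


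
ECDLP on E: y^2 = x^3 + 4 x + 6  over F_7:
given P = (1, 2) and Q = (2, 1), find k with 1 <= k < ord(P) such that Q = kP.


Enumerate multiples of P until we hit Q = (2, 1):
  1P = (1, 2)
  2P = (5, 5)
  3P = (2, 6)
  4P = (6, 6)
  5P = (4, 4)
  6P = (4, 3)
  7P = (6, 1)
  8P = (2, 1)
Match found at i = 8.

k = 8


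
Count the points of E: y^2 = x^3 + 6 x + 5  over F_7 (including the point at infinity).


For each x in F_7, count y with y^2 = x^3 + 6 x + 5 mod 7:
  x = 2: RHS = 4, y in [2, 5]  -> 2 point(s)
  x = 3: RHS = 1, y in [1, 6]  -> 2 point(s)
  x = 4: RHS = 2, y in [3, 4]  -> 2 point(s)
Affine points: 6. Add the point at infinity: total = 7.

#E(F_7) = 7


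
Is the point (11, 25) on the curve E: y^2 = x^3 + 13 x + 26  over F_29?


Check whether y^2 = x^3 + 13 x + 26 (mod 29) for (x, y) = (11, 25).
LHS: y^2 = 25^2 mod 29 = 16
RHS: x^3 + 13 x + 26 = 11^3 + 13*11 + 26 mod 29 = 21
LHS != RHS

No, not on the curve


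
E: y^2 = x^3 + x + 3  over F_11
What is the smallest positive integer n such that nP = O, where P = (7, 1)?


Compute successive multiples of P until we hit O:
  1P = (7, 1)
  2P = (6, 7)
  3P = (1, 7)
  4P = (4, 7)
  5P = (4, 4)
  6P = (1, 4)
  7P = (6, 4)
  8P = (7, 10)
  ... (continuing to 9P)
  9P = O

ord(P) = 9


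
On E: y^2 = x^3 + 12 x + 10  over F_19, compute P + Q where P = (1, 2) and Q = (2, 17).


P != Q, so use the chord formula.
s = (y2 - y1) / (x2 - x1) = (15) / (1) mod 19 = 15
x3 = s^2 - x1 - x2 mod 19 = 15^2 - 1 - 2 = 13
y3 = s (x1 - x3) - y1 mod 19 = 15 * (1 - 13) - 2 = 8

P + Q = (13, 8)


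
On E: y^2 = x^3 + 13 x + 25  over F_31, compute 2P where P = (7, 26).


Doubling: s = (3 x1^2 + a) / (2 y1)
s = (3*7^2 + 13) / (2*26) mod 31 = 15
x3 = s^2 - 2 x1 mod 31 = 15^2 - 2*7 = 25
y3 = s (x1 - x3) - y1 mod 31 = 15 * (7 - 25) - 26 = 14

2P = (25, 14)


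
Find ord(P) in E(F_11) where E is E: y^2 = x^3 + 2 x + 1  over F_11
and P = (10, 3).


Compute successive multiples of P until we hit O:
  1P = (10, 3)
  2P = (3, 1)
  3P = (1, 9)
  4P = (9, 0)
  5P = (1, 2)
  6P = (3, 10)
  7P = (10, 8)
  8P = O

ord(P) = 8


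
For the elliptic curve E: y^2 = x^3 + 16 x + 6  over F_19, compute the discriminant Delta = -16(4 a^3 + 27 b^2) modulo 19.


4 a^3 + 27 b^2 = 4*16^3 + 27*6^2 = 16384 + 972 = 17356
Delta = -16 * (17356) = -277696
Delta mod 19 = 8

Delta = 8 (mod 19)


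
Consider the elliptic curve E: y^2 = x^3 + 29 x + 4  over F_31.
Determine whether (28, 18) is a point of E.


Check whether y^2 = x^3 + 29 x + 4 (mod 31) for (x, y) = (28, 18).
LHS: y^2 = 18^2 mod 31 = 14
RHS: x^3 + 29 x + 4 = 28^3 + 29*28 + 4 mod 31 = 14
LHS = RHS

Yes, on the curve


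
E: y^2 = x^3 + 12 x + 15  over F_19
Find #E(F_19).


For each x in F_19, count y with y^2 = x^3 + 12 x + 15 mod 19:
  x = 1: RHS = 9, y in [3, 16]  -> 2 point(s)
  x = 2: RHS = 9, y in [3, 16]  -> 2 point(s)
  x = 7: RHS = 5, y in [9, 10]  -> 2 point(s)
  x = 9: RHS = 16, y in [4, 15]  -> 2 point(s)
  x = 12: RHS = 6, y in [5, 14]  -> 2 point(s)
  x = 14: RHS = 1, y in [1, 18]  -> 2 point(s)
  x = 15: RHS = 17, y in [6, 13]  -> 2 point(s)
  x = 16: RHS = 9, y in [3, 16]  -> 2 point(s)
Affine points: 16. Add the point at infinity: total = 17.

#E(F_19) = 17


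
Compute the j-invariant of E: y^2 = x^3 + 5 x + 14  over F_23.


Delta = -16(4 a^3 + 27 b^2) mod 23 = 18
-1728 * (4 a)^3 = -1728 * (4*5)^3 mod 23 = 12
j = 12 * 18^(-1) mod 23 = 16

j = 16 (mod 23)


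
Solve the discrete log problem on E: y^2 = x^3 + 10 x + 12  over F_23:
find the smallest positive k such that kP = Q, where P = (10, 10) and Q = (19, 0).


Enumerate multiples of P until we hit Q = (19, 0):
  1P = (10, 10)
  2P = (19, 0)
Match found at i = 2.

k = 2


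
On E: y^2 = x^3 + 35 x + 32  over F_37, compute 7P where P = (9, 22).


k = 7 = 111_2 (binary, LSB first: 111)
Double-and-add from P = (9, 22):
  bit 0 = 1: acc = O + (9, 22) = (9, 22)
  bit 1 = 1: acc = (9, 22) + (9, 15) = O
  bit 2 = 1: acc = O + (9, 22) = (9, 22)

7P = (9, 22)


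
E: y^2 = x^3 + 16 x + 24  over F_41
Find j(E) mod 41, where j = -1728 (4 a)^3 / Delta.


Delta = -16(4 a^3 + 27 b^2) mod 41 = 7
-1728 * (4 a)^3 = -1728 * (4*16)^3 mod 41 = 19
j = 19 * 7^(-1) mod 41 = 32

j = 32 (mod 41)


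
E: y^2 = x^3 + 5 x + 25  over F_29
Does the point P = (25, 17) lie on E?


Check whether y^2 = x^3 + 5 x + 25 (mod 29) for (x, y) = (25, 17).
LHS: y^2 = 17^2 mod 29 = 28
RHS: x^3 + 5 x + 25 = 25^3 + 5*25 + 25 mod 29 = 28
LHS = RHS

Yes, on the curve


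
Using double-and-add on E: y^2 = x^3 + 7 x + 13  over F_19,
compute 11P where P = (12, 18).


k = 11 = 1011_2 (binary, LSB first: 1101)
Double-and-add from P = (12, 18):
  bit 0 = 1: acc = O + (12, 18) = (12, 18)
  bit 1 = 1: acc = (12, 18) + (15, 4) = (18, 10)
  bit 2 = 0: acc unchanged = (18, 10)
  bit 3 = 1: acc = (18, 10) + (8, 7) = (10, 0)

11P = (10, 0)


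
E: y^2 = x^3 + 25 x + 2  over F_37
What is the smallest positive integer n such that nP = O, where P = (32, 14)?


Compute successive multiples of P until we hit O:
  1P = (32, 14)
  2P = (22, 27)
  3P = (8, 14)
  4P = (34, 23)
  5P = (19, 26)
  6P = (14, 32)
  7P = (29, 20)
  8P = (17, 30)
  ... (continuing to 35P)
  35P = O

ord(P) = 35


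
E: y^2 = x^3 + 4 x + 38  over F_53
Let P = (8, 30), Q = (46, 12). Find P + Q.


P != Q, so use the chord formula.
s = (y2 - y1) / (x2 - x1) = (35) / (38) mod 53 = 33
x3 = s^2 - x1 - x2 mod 53 = 33^2 - 8 - 46 = 28
y3 = s (x1 - x3) - y1 mod 53 = 33 * (8 - 28) - 30 = 52

P + Q = (28, 52)


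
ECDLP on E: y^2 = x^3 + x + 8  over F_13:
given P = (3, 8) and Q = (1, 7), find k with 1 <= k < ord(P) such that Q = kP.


Enumerate multiples of P until we hit Q = (1, 7):
  1P = (3, 8)
  2P = (6, 3)
  3P = (1, 6)
  4P = (10, 11)
  5P = (10, 2)
  6P = (1, 7)
Match found at i = 6.

k = 6


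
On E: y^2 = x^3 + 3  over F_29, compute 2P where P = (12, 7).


Doubling: s = (3 x1^2 + a) / (2 y1)
s = (3*12^2 + 0) / (2*7) mod 29 = 6
x3 = s^2 - 2 x1 mod 29 = 6^2 - 2*12 = 12
y3 = s (x1 - x3) - y1 mod 29 = 6 * (12 - 12) - 7 = 22

2P = (12, 22)


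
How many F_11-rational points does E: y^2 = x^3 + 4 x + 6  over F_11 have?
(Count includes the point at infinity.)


For each x in F_11, count y with y^2 = x^3 + 4 x + 6 mod 11:
  x = 1: RHS = 0, y in [0]  -> 1 point(s)
  x = 2: RHS = 0, y in [0]  -> 1 point(s)
  x = 3: RHS = 1, y in [1, 10]  -> 2 point(s)
  x = 4: RHS = 9, y in [3, 8]  -> 2 point(s)
  x = 6: RHS = 4, y in [2, 9]  -> 2 point(s)
  x = 7: RHS = 3, y in [5, 6]  -> 2 point(s)
  x = 8: RHS = 0, y in [0]  -> 1 point(s)
  x = 9: RHS = 1, y in [1, 10]  -> 2 point(s)
  x = 10: RHS = 1, y in [1, 10]  -> 2 point(s)
Affine points: 15. Add the point at infinity: total = 16.

#E(F_11) = 16


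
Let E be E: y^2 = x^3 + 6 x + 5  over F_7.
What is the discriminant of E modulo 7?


4 a^3 + 27 b^2 = 4*6^3 + 27*5^2 = 864 + 675 = 1539
Delta = -16 * (1539) = -24624
Delta mod 7 = 2

Delta = 2 (mod 7)


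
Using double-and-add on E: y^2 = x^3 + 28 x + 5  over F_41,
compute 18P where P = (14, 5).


k = 18 = 10010_2 (binary, LSB first: 01001)
Double-and-add from P = (14, 5):
  bit 0 = 0: acc unchanged = O
  bit 1 = 1: acc = O + (29, 14) = (29, 14)
  bit 2 = 0: acc unchanged = (29, 14)
  bit 3 = 0: acc unchanged = (29, 14)
  bit 4 = 1: acc = (29, 14) + (9, 17) = (39, 8)

18P = (39, 8)


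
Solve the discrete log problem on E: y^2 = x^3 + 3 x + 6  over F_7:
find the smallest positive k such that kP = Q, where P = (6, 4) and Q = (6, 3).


Enumerate multiples of P until we hit Q = (6, 3):
  1P = (6, 4)
  2P = (3, 0)
  3P = (6, 3)
Match found at i = 3.

k = 3


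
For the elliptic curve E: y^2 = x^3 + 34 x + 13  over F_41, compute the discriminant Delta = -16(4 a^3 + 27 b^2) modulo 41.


4 a^3 + 27 b^2 = 4*34^3 + 27*13^2 = 157216 + 4563 = 161779
Delta = -16 * (161779) = -2588464
Delta mod 41 = 30

Delta = 30 (mod 41)


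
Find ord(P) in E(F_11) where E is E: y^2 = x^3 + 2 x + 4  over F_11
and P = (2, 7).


Compute successive multiples of P until we hit O:
  1P = (2, 7)
  2P = (8, 9)
  3P = (6, 10)
  4P = (7, 3)
  5P = (0, 9)
  6P = (10, 1)
  7P = (3, 2)
  8P = (9, 6)
  ... (continuing to 17P)
  17P = O

ord(P) = 17


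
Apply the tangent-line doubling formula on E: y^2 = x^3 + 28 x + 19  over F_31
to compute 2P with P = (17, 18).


Doubling: s = (3 x1^2 + a) / (2 y1)
s = (3*17^2 + 28) / (2*18) mod 31 = 24
x3 = s^2 - 2 x1 mod 31 = 24^2 - 2*17 = 15
y3 = s (x1 - x3) - y1 mod 31 = 24 * (17 - 15) - 18 = 30

2P = (15, 30)


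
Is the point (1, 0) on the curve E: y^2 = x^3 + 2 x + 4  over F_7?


Check whether y^2 = x^3 + 2 x + 4 (mod 7) for (x, y) = (1, 0).
LHS: y^2 = 0^2 mod 7 = 0
RHS: x^3 + 2 x + 4 = 1^3 + 2*1 + 4 mod 7 = 0
LHS = RHS

Yes, on the curve


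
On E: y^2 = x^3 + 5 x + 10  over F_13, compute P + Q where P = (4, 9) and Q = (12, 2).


P != Q, so use the chord formula.
s = (y2 - y1) / (x2 - x1) = (6) / (8) mod 13 = 4
x3 = s^2 - x1 - x2 mod 13 = 4^2 - 4 - 12 = 0
y3 = s (x1 - x3) - y1 mod 13 = 4 * (4 - 0) - 9 = 7

P + Q = (0, 7)


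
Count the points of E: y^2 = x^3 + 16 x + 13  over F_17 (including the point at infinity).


For each x in F_17, count y with y^2 = x^3 + 16 x + 13 mod 17:
  x = 0: RHS = 13, y in [8, 9]  -> 2 point(s)
  x = 1: RHS = 13, y in [8, 9]  -> 2 point(s)
  x = 2: RHS = 2, y in [6, 11]  -> 2 point(s)
  x = 6: RHS = 2, y in [6, 11]  -> 2 point(s)
  x = 7: RHS = 9, y in [3, 14]  -> 2 point(s)
  x = 9: RHS = 2, y in [6, 11]  -> 2 point(s)
  x = 10: RHS = 0, y in [0]  -> 1 point(s)
  x = 13: RHS = 4, y in [2, 15]  -> 2 point(s)
  x = 16: RHS = 13, y in [8, 9]  -> 2 point(s)
Affine points: 17. Add the point at infinity: total = 18.

#E(F_17) = 18


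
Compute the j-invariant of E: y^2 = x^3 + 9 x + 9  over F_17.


Delta = -16(4 a^3 + 27 b^2) mod 17 = 3
-1728 * (4 a)^3 = -1728 * (4*9)^3 mod 17 = 14
j = 14 * 3^(-1) mod 17 = 16

j = 16 (mod 17)


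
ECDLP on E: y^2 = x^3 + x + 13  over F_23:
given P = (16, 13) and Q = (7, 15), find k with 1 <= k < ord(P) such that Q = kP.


Enumerate multiples of P until we hit Q = (7, 15):
  1P = (16, 13)
  2P = (20, 12)
  3P = (0, 6)
  4P = (8, 2)
  5P = (7, 8)
  6P = (4, 9)
  7P = (21, 16)
  8P = (2, 0)
  9P = (21, 7)
  10P = (4, 14)
  11P = (7, 15)
Match found at i = 11.

k = 11


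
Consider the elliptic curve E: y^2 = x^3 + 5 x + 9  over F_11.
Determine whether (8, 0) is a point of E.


Check whether y^2 = x^3 + 5 x + 9 (mod 11) for (x, y) = (8, 0).
LHS: y^2 = 0^2 mod 11 = 0
RHS: x^3 + 5 x + 9 = 8^3 + 5*8 + 9 mod 11 = 0
LHS = RHS

Yes, on the curve


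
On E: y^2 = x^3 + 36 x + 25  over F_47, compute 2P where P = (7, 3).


Doubling: s = (3 x1^2 + a) / (2 y1)
s = (3*7^2 + 36) / (2*3) mod 47 = 7
x3 = s^2 - 2 x1 mod 47 = 7^2 - 2*7 = 35
y3 = s (x1 - x3) - y1 mod 47 = 7 * (7 - 35) - 3 = 36

2P = (35, 36)


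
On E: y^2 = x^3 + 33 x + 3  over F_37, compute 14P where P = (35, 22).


k = 14 = 1110_2 (binary, LSB first: 0111)
Double-and-add from P = (35, 22):
  bit 0 = 0: acc unchanged = O
  bit 1 = 1: acc = O + (34, 32) = (34, 32)
  bit 2 = 1: acc = (34, 32) + (5, 16) = (2, 15)
  bit 3 = 1: acc = (2, 15) + (17, 36) = (17, 1)

14P = (17, 1)


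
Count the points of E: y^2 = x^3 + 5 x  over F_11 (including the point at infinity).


For each x in F_11, count y with y^2 = x^3 + 5 x + 0 mod 11:
  x = 0: RHS = 0, y in [0]  -> 1 point(s)
  x = 3: RHS = 9, y in [3, 8]  -> 2 point(s)
  x = 6: RHS = 4, y in [2, 9]  -> 2 point(s)
  x = 7: RHS = 4, y in [2, 9]  -> 2 point(s)
  x = 9: RHS = 4, y in [2, 9]  -> 2 point(s)
  x = 10: RHS = 5, y in [4, 7]  -> 2 point(s)
Affine points: 11. Add the point at infinity: total = 12.

#E(F_11) = 12


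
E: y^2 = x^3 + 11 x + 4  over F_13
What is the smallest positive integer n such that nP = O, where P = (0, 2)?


Compute successive multiples of P until we hit O:
  1P = (0, 2)
  2P = (10, 3)
  3P = (6, 0)
  4P = (10, 10)
  5P = (0, 11)
  6P = O

ord(P) = 6


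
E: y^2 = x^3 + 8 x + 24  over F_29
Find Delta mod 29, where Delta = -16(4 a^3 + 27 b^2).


4 a^3 + 27 b^2 = 4*8^3 + 27*24^2 = 2048 + 15552 = 17600
Delta = -16 * (17600) = -281600
Delta mod 29 = 19

Delta = 19 (mod 29)


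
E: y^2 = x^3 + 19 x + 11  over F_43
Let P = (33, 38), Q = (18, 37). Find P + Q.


P != Q, so use the chord formula.
s = (y2 - y1) / (x2 - x1) = (42) / (28) mod 43 = 23
x3 = s^2 - x1 - x2 mod 43 = 23^2 - 33 - 18 = 5
y3 = s (x1 - x3) - y1 mod 43 = 23 * (33 - 5) - 38 = 4

P + Q = (5, 4)


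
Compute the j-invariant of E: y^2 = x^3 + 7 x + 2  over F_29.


Delta = -16(4 a^3 + 27 b^2) mod 29 = 13
-1728 * (4 a)^3 = -1728 * (4*7)^3 mod 29 = 17
j = 17 * 13^(-1) mod 29 = 8

j = 8 (mod 29)


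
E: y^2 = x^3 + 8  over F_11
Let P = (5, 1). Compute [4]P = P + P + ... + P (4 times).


k = 4 = 100_2 (binary, LSB first: 001)
Double-and-add from P = (5, 1):
  bit 0 = 0: acc unchanged = O
  bit 1 = 0: acc unchanged = O
  bit 2 = 1: acc = O + (1, 8) = (1, 8)

4P = (1, 8)


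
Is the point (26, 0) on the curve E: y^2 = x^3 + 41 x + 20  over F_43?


Check whether y^2 = x^3 + 41 x + 20 (mod 43) for (x, y) = (26, 0).
LHS: y^2 = 0^2 mod 43 = 0
RHS: x^3 + 41 x + 20 = 26^3 + 41*26 + 20 mod 43 = 0
LHS = RHS

Yes, on the curve


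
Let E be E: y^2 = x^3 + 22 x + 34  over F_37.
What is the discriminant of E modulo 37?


4 a^3 + 27 b^2 = 4*22^3 + 27*34^2 = 42592 + 31212 = 73804
Delta = -16 * (73804) = -1180864
Delta mod 37 = 28

Delta = 28 (mod 37)


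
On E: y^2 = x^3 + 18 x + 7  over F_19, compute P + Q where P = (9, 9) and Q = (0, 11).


P != Q, so use the chord formula.
s = (y2 - y1) / (x2 - x1) = (2) / (10) mod 19 = 4
x3 = s^2 - x1 - x2 mod 19 = 4^2 - 9 - 0 = 7
y3 = s (x1 - x3) - y1 mod 19 = 4 * (9 - 7) - 9 = 18

P + Q = (7, 18)


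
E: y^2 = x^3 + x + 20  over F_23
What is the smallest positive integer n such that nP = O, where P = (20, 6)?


Compute successive multiples of P until we hit O:
  1P = (20, 6)
  2P = (14, 8)
  3P = (7, 5)
  4P = (22, 8)
  5P = (5, 9)
  6P = (10, 15)
  7P = (6, 9)
  8P = (15, 11)
  ... (continuing to 21P)
  21P = O

ord(P) = 21


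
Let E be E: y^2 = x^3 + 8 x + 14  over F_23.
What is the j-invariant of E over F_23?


Delta = -16(4 a^3 + 27 b^2) mod 23 = 21
-1728 * (4 a)^3 = -1728 * (4*8)^3 mod 23 = 21
j = 21 * 21^(-1) mod 23 = 1

j = 1 (mod 23)


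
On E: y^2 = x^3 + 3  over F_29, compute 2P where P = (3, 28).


Doubling: s = (3 x1^2 + a) / (2 y1)
s = (3*3^2 + 0) / (2*28) mod 29 = 1
x3 = s^2 - 2 x1 mod 29 = 1^2 - 2*3 = 24
y3 = s (x1 - x3) - y1 mod 29 = 1 * (3 - 24) - 28 = 9

2P = (24, 9)


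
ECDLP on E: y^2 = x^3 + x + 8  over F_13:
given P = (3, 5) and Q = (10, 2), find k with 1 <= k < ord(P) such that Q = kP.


Enumerate multiples of P until we hit Q = (10, 2):
  1P = (3, 5)
  2P = (6, 10)
  3P = (1, 7)
  4P = (10, 2)
Match found at i = 4.

k = 4


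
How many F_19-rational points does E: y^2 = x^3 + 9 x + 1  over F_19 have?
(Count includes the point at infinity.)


For each x in F_19, count y with y^2 = x^3 + 9 x + 1 mod 19:
  x = 0: RHS = 1, y in [1, 18]  -> 2 point(s)
  x = 1: RHS = 11, y in [7, 12]  -> 2 point(s)
  x = 3: RHS = 17, y in [6, 13]  -> 2 point(s)
  x = 4: RHS = 6, y in [5, 14]  -> 2 point(s)
  x = 5: RHS = 0, y in [0]  -> 1 point(s)
  x = 6: RHS = 5, y in [9, 10]  -> 2 point(s)
  x = 11: RHS = 6, y in [5, 14]  -> 2 point(s)
  x = 13: RHS = 16, y in [4, 15]  -> 2 point(s)
  x = 16: RHS = 4, y in [2, 17]  -> 2 point(s)
Affine points: 17. Add the point at infinity: total = 18.

#E(F_19) = 18
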